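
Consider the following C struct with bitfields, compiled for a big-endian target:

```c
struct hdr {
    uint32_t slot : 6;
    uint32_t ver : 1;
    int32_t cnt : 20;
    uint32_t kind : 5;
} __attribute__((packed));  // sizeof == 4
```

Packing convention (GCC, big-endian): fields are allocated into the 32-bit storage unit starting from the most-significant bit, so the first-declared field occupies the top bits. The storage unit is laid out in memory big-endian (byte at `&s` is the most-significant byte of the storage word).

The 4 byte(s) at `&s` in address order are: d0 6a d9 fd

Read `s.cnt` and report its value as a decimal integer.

[0]=0xd0 [1]=0x6a [2]=0xd9 [3]=0xfd (big-endian) → word 0xd06ad9fd
slot [26+:6] = (word>>26) & 0x3f = 52
ver [25+:1] = (word>>25) & 0x1 = 0
cnt [5+:20] = (word>>5) & 0xfffff = 218831  ←
kind [0+:5] = (word>>0) & 0x1f = 29
cnt signed 20b, MSB=0: value = 218831

218831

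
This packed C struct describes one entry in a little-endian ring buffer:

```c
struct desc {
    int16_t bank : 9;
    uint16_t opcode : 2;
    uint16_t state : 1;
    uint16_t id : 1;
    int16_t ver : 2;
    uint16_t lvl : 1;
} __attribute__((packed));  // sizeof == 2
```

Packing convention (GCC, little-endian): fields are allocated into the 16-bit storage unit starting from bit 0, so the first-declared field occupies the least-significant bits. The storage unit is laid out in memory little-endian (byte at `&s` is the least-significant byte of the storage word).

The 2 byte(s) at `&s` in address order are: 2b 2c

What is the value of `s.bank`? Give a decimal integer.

[0]=0x2b [1]=0x2c (little-endian) → word 0x2c2b
bank:9 @ bit 0 → (0x2c2b>>0)&0x1ff = 0x2b  ←
opcode:2 @ bit 9 → (0x2c2b>>9)&0x3 = 0x2
state:1 @ bit 11 → (0x2c2b>>11)&0x1 = 0x1
id:1 @ bit 12 → (0x2c2b>>12)&0x1 = 0x0
ver:2 @ bit 13 → (0x2c2b>>13)&0x3 = 0x1
lvl:1 @ bit 15 → (0x2c2b>>15)&0x1 = 0x0
bank signed 9b, MSB=0: value = 43

43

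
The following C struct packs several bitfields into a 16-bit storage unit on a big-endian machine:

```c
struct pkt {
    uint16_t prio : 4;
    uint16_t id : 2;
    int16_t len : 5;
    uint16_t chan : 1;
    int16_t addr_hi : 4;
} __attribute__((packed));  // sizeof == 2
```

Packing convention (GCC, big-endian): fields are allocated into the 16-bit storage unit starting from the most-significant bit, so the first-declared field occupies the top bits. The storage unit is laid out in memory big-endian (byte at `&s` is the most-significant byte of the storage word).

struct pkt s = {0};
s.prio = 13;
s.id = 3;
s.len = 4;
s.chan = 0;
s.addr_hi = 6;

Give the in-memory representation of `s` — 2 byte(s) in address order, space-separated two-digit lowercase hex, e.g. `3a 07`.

dc 86

[12+:4] prio=13 & 0xf = 0xd; word=0xd000
[10+:2] id=3 & 0x3 = 0x3; word=0xdc00
[5+:5] len=4 & 0x1f = 0x4; word=0xdc80
[4+:1] chan=0 & 0x1 = 0x0; word=0xdc80
[0+:4] addr_hi=6 & 0xf = 0x6; word=0xdc86
word = 0xdc86 → big-endian bytes:
  [0]=0xdc  [1]=0x86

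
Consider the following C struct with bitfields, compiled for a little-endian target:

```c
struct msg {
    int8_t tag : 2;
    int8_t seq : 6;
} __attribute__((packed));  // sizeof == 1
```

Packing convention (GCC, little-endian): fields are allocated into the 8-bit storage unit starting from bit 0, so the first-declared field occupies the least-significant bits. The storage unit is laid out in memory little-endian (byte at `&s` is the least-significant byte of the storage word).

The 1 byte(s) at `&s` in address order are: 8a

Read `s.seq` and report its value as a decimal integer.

[0]=0x8a (little-endian) → word 0x8a
tag [0+:2] = (word>>0) & 0x3 = 2
seq [2+:6] = (word>>2) & 0x3f = 34  ←
seq signed 6b, MSB=1: 34 - 64 = -30

-30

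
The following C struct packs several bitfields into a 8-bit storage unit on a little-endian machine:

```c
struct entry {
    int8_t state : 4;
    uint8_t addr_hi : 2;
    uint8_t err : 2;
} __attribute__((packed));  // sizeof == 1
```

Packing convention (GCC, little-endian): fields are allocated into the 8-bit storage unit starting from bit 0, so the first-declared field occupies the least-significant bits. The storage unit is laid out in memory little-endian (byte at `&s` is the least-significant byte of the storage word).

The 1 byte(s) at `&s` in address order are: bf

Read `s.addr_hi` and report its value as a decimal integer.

3

[0]=0xbf (little-endian) → word 0xbf
state [0+:4] = (word>>0) & 0xf = 15
addr_hi [4+:2] = (word>>4) & 0x3 = 3  ←
err [6+:2] = (word>>6) & 0x3 = 2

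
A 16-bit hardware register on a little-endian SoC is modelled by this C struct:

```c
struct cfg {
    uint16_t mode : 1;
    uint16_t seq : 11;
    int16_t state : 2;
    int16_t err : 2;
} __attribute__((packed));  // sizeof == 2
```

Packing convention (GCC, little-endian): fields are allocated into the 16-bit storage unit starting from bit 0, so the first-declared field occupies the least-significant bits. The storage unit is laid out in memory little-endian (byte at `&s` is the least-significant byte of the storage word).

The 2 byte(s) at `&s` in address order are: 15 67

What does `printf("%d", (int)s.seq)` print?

906

[0]=0x15 [1]=0x67 (little-endian) → word 0x6715
mode [0+:1] = (word>>0) & 0x1 = 1
seq [1+:11] = (word>>1) & 0x7ff = 906  ←
state [12+:2] = (word>>12) & 0x3 = 2
err [14+:2] = (word>>14) & 0x3 = 1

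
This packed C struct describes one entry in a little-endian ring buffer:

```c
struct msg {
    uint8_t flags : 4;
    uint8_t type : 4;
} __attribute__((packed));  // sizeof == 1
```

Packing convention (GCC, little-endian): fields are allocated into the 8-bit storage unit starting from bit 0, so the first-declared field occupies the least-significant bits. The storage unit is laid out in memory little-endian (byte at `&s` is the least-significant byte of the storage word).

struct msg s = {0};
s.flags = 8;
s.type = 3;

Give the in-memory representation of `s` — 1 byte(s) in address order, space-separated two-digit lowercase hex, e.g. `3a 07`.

38

flags:4 = 8 → 0x8 << 0 → word 0x08
type:4 = 3 → 0x3 << 4 → word 0x38
word = 0x38 → little-endian bytes:
  [0]=0x38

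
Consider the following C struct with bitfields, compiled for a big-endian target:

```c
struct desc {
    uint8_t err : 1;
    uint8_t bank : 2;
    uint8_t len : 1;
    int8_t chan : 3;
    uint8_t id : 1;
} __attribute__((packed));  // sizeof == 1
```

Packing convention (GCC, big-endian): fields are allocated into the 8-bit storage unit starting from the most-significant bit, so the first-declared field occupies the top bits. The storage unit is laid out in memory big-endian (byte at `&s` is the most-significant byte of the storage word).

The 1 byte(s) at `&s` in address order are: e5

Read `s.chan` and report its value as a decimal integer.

[0]=0xe5 (big-endian) → word 0xe5
err [7+:1] = (word>>7) & 0x1 = 1
bank [5+:2] = (word>>5) & 0x3 = 3
len [4+:1] = (word>>4) & 0x1 = 0
chan [1+:3] = (word>>1) & 0x7 = 2  ←
id [0+:1] = (word>>0) & 0x1 = 1
chan signed 3b, MSB=0: value = 2

2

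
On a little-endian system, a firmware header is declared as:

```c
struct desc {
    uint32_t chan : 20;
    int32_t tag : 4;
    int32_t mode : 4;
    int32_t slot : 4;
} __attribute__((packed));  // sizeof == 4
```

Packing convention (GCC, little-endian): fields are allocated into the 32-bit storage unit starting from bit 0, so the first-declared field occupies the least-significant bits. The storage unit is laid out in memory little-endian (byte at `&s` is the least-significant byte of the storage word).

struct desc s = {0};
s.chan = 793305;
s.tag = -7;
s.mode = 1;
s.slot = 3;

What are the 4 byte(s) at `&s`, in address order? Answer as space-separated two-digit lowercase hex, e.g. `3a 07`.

d9 1a 9c 31

chan:20 = 793305 → 0xc1ad9 << 0 → word 0x000c1ad9
tag:4 = -7 → 0x9 << 20 → word 0x009c1ad9
mode:4 = 1 → 0x1 << 24 → word 0x019c1ad9
slot:4 = 3 → 0x3 << 28 → word 0x319c1ad9
word = 0x319c1ad9 → little-endian bytes:
  [0]=0xd9  [1]=0x1a  [2]=0x9c  [3]=0x31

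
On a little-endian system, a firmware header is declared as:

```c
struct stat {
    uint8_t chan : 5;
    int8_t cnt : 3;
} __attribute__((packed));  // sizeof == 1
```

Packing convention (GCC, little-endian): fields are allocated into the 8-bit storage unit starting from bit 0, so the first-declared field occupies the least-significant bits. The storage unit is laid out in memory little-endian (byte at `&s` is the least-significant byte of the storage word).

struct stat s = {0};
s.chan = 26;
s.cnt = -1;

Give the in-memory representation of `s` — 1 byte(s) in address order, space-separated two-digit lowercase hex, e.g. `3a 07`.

chan:5 = 26 → 0x1a << 0 → word 0x1a
cnt:3 = -1 → 0x7 << 5 → word 0xfa
word = 0xfa → little-endian bytes:
  [0]=0xfa

fa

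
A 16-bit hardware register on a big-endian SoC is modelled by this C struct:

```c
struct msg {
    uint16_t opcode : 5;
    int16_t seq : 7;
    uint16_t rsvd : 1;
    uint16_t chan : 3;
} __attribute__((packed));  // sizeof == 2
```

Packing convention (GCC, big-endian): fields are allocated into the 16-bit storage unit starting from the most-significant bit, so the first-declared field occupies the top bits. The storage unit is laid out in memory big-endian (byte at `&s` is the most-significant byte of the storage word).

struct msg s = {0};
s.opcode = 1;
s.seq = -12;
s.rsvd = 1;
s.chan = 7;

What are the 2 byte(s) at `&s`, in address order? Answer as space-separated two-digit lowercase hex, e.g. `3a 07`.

opcode:5 = 1 → 0x1 << 11 → word 0x0800
seq:7 = -12 → 0x74 << 4 → word 0x0f40
rsvd:1 = 1 → 0x1 << 3 → word 0x0f48
chan:3 = 7 → 0x7 << 0 → word 0x0f4f
word = 0x0f4f → big-endian bytes:
  [0]=0x0f  [1]=0x4f

0f 4f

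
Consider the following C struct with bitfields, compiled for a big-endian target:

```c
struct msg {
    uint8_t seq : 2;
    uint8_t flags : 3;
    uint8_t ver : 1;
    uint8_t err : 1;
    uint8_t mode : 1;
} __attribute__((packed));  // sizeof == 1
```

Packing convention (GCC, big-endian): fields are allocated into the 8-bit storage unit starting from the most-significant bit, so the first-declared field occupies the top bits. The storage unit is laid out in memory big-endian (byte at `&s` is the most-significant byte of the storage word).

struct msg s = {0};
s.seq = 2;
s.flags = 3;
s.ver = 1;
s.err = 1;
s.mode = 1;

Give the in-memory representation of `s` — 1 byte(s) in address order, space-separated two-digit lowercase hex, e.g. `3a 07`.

seq:2 = 2 → 0x2 << 6 → word 0x80
flags:3 = 3 → 0x3 << 3 → word 0x98
ver:1 = 1 → 0x1 << 2 → word 0x9c
err:1 = 1 → 0x1 << 1 → word 0x9e
mode:1 = 1 → 0x1 << 0 → word 0x9f
word = 0x9f → big-endian bytes:
  [0]=0x9f

9f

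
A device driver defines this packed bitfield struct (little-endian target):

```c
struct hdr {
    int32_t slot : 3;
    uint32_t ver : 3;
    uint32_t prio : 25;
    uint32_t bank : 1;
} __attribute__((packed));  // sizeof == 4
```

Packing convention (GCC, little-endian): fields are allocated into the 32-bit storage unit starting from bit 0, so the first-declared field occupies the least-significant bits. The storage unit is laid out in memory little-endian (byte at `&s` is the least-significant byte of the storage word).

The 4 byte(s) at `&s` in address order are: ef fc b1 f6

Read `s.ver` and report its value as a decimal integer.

5

[0]=0xef [1]=0xfc [2]=0xb1 [3]=0xf6 (little-endian) → word 0xf6b1fcef
slot [0+:3] = (word>>0) & 0x7 = 7
ver [3+:3] = (word>>3) & 0x7 = 5  ←
prio [6+:25] = (word>>6) & 0x1ffffff = 31115251
bank [31+:1] = (word>>31) & 0x1 = 1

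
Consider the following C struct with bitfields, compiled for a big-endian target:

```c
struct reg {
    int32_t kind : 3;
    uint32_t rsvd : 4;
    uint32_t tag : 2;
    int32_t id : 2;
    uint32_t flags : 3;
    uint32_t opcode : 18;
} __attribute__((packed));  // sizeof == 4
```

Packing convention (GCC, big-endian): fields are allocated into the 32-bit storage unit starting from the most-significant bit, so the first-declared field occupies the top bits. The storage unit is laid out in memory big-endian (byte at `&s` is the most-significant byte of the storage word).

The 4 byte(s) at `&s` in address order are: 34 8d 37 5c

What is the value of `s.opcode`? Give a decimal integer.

[0]=0x34 [1]=0x8d [2]=0x37 [3]=0x5c (big-endian) → word 0x348d375c
kind [29+:3] = (word>>29) & 0x7 = 1
rsvd [25+:4] = (word>>25) & 0xf = 10
tag [23+:2] = (word>>23) & 0x3 = 1
id [21+:2] = (word>>21) & 0x3 = 0
flags [18+:3] = (word>>18) & 0x7 = 3
opcode [0+:18] = (word>>0) & 0x3ffff = 79708  ←

79708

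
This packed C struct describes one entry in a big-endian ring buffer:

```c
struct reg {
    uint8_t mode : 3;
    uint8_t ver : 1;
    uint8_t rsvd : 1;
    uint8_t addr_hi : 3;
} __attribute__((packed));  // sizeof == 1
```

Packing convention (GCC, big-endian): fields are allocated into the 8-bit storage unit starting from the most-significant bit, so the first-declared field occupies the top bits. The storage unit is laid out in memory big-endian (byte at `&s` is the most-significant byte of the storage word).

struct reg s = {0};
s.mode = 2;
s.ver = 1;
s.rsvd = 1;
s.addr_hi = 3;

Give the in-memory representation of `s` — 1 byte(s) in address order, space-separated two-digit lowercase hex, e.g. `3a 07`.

5b

[5+:3] mode=2 & 0x7 = 0x2; word=0x40
[4+:1] ver=1 & 0x1 = 0x1; word=0x50
[3+:1] rsvd=1 & 0x1 = 0x1; word=0x58
[0+:3] addr_hi=3 & 0x7 = 0x3; word=0x5b
word = 0x5b → big-endian bytes:
  [0]=0x5b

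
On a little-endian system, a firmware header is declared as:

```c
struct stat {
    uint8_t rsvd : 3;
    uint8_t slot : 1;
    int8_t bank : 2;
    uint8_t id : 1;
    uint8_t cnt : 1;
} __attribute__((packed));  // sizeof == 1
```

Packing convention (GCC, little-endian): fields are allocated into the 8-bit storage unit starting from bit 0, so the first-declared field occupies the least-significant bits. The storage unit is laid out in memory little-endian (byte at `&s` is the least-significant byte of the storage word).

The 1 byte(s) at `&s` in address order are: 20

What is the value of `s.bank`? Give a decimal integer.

[0]=0x20 (little-endian) → word 0x20
rsvd [0+:3] = (word>>0) & 0x7 = 0
slot [3+:1] = (word>>3) & 0x1 = 0
bank [4+:2] = (word>>4) & 0x3 = 2  ←
id [6+:1] = (word>>6) & 0x1 = 0
cnt [7+:1] = (word>>7) & 0x1 = 0
bank signed 2b, MSB=1: 2 - 4 = -2

-2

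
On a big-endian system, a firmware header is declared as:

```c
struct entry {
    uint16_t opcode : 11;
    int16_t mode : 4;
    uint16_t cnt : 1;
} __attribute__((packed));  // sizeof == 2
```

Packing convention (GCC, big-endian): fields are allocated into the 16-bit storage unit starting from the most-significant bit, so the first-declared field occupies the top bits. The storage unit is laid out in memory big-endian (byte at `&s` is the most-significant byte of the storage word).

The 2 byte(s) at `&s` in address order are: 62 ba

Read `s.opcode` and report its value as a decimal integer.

789

[0]=0x62 [1]=0xba (big-endian) → word 0x62ba
opcode [5+:11] = (word>>5) & 0x7ff = 789  ←
mode [1+:4] = (word>>1) & 0xf = 13
cnt [0+:1] = (word>>0) & 0x1 = 0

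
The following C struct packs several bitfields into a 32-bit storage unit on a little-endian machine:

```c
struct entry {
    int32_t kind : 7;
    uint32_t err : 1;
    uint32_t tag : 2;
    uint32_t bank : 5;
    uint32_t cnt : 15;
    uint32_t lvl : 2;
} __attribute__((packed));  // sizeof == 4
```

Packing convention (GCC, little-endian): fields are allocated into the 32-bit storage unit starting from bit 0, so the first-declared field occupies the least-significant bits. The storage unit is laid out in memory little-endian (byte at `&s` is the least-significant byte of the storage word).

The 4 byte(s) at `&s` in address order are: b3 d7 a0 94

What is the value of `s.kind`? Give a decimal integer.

51

[0]=0xb3 [1]=0xd7 [2]=0xa0 [3]=0x94 (little-endian) → word 0x94a0d7b3
kind [0+:7] = (word>>0) & 0x7f = 51  ←
err [7+:1] = (word>>7) & 0x1 = 1
tag [8+:2] = (word>>8) & 0x3 = 3
bank [10+:5] = (word>>10) & 0x1f = 21
cnt [15+:15] = (word>>15) & 0x7fff = 10561
lvl [30+:2] = (word>>30) & 0x3 = 2
kind signed 7b, MSB=0: value = 51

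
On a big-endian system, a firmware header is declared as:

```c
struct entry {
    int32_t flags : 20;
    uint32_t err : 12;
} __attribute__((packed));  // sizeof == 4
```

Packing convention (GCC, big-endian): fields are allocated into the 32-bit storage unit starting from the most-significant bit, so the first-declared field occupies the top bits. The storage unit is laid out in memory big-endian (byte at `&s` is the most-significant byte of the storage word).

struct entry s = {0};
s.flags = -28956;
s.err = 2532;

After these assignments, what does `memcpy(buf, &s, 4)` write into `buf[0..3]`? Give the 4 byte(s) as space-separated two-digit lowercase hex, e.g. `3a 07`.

[12+:20] flags=-28956 & 0xfffff = 0xf8ee4; word=0xf8ee4000
[0+:12] err=2532 & 0xfff = 0x9e4; word=0xf8ee49e4
word = 0xf8ee49e4 → big-endian bytes:
  [0]=0xf8  [1]=0xee  [2]=0x49  [3]=0xe4

f8 ee 49 e4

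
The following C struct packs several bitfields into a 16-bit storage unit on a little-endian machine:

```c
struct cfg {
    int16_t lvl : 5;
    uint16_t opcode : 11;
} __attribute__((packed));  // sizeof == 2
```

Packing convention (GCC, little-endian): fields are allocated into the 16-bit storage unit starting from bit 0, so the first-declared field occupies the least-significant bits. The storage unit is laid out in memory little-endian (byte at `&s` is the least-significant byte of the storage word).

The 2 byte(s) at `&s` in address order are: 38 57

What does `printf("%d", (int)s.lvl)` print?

-8

[0]=0x38 [1]=0x57 (little-endian) → word 0x5738
lvl:5 @ bit 0 → (0x5738>>0)&0x1f = 0x18  ←
opcode:11 @ bit 5 → (0x5738>>5)&0x7ff = 0x2b9
lvl signed 5b, MSB=1: 24 - 32 = -8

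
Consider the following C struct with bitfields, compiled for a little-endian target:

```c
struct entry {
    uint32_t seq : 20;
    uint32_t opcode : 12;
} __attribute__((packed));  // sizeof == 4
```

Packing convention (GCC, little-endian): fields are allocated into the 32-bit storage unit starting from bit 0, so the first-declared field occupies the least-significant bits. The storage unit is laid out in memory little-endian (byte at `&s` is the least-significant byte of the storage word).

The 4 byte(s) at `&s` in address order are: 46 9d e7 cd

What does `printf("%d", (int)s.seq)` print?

[0]=0x46 [1]=0x9d [2]=0xe7 [3]=0xcd (little-endian) → word 0xcde79d46
seq [0+:20] = (word>>0) & 0xfffff = 499014  ←
opcode [20+:12] = (word>>20) & 0xfff = 3294

499014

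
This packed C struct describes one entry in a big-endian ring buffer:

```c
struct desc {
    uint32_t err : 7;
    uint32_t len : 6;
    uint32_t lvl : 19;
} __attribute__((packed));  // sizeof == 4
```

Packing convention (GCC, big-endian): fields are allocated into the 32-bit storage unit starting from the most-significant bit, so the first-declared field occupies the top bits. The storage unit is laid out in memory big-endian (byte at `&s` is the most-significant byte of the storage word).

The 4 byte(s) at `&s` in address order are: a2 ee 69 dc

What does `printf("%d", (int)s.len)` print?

[0]=0xa2 [1]=0xee [2]=0x69 [3]=0xdc (big-endian) → word 0xa2ee69dc
err:7 @ bit 25 → (0xa2ee69dc>>25)&0x7f = 0x51
len:6 @ bit 19 → (0xa2ee69dc>>19)&0x3f = 0x1d  ←
lvl:19 @ bit 0 → (0xa2ee69dc>>0)&0x7ffff = 0x669dc

29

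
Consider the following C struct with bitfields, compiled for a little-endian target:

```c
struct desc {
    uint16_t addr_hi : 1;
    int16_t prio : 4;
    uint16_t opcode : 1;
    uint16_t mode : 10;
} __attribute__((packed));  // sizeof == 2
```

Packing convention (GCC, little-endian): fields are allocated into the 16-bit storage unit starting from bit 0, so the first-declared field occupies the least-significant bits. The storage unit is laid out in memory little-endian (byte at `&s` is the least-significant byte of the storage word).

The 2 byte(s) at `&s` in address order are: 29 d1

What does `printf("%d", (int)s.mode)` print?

[0]=0x29 [1]=0xd1 (little-endian) → word 0xd129
addr_hi:1 @ bit 0 → (0xd129>>0)&0x1 = 0x1
prio:4 @ bit 1 → (0xd129>>1)&0xf = 0x4
opcode:1 @ bit 5 → (0xd129>>5)&0x1 = 0x1
mode:10 @ bit 6 → (0xd129>>6)&0x3ff = 0x344  ←

836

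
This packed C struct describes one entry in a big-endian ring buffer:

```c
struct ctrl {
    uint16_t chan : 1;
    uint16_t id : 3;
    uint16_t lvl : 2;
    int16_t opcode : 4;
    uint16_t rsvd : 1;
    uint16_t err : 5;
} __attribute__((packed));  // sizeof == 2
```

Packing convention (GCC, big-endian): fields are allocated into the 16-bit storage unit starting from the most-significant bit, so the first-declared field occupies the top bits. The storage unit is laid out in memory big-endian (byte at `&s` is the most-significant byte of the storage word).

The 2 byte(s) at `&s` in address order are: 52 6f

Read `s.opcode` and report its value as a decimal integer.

-7

[0]=0x52 [1]=0x6f (big-endian) → word 0x526f
chan [15+:1] = (word>>15) & 0x1 = 0
id [12+:3] = (word>>12) & 0x7 = 5
lvl [10+:2] = (word>>10) & 0x3 = 0
opcode [6+:4] = (word>>6) & 0xf = 9  ←
rsvd [5+:1] = (word>>5) & 0x1 = 1
err [0+:5] = (word>>0) & 0x1f = 15
opcode signed 4b, MSB=1: 9 - 16 = -7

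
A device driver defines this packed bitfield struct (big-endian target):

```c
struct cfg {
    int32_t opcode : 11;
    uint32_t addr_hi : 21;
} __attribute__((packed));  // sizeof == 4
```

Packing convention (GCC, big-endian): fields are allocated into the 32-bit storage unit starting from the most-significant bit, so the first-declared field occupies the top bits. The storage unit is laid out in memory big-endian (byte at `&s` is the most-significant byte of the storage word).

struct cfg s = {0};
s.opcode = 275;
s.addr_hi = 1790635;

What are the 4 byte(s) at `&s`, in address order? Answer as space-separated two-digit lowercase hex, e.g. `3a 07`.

22 7b 52 ab

[21+:11] opcode=275 & 0x7ff = 0x113; word=0x22600000
[0+:21] addr_hi=1790635 & 0x1fffff = 0x1b52ab; word=0x227b52ab
word = 0x227b52ab → big-endian bytes:
  [0]=0x22  [1]=0x7b  [2]=0x52  [3]=0xab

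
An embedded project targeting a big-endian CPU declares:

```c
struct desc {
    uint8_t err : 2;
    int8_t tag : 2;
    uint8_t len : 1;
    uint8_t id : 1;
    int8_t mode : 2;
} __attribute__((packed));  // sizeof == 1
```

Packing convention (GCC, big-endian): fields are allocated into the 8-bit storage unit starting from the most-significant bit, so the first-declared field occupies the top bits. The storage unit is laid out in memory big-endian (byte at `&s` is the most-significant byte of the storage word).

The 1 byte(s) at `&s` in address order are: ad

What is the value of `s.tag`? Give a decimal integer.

[0]=0xad (big-endian) → word 0xad
err [6+:2] = (word>>6) & 0x3 = 2
tag [4+:2] = (word>>4) & 0x3 = 2  ←
len [3+:1] = (word>>3) & 0x1 = 1
id [2+:1] = (word>>2) & 0x1 = 1
mode [0+:2] = (word>>0) & 0x3 = 1
tag signed 2b, MSB=1: 2 - 4 = -2

-2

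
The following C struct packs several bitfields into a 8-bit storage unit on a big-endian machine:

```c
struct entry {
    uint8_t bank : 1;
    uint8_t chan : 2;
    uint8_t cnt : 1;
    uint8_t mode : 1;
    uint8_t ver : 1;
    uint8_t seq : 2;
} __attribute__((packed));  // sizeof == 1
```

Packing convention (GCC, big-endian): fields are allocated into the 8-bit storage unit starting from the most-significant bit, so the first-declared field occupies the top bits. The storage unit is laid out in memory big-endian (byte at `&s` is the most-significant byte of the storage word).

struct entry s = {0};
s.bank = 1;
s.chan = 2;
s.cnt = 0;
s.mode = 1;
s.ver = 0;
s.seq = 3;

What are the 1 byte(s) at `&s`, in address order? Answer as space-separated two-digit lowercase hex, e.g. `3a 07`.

cb

bank:1 = 1 → 0x1 << 7 → word 0x80
chan:2 = 2 → 0x2 << 5 → word 0xc0
cnt:1 = 0 → 0x0 << 4 → word 0xc0
mode:1 = 1 → 0x1 << 3 → word 0xc8
ver:1 = 0 → 0x0 << 2 → word 0xc8
seq:2 = 3 → 0x3 << 0 → word 0xcb
word = 0xcb → big-endian bytes:
  [0]=0xcb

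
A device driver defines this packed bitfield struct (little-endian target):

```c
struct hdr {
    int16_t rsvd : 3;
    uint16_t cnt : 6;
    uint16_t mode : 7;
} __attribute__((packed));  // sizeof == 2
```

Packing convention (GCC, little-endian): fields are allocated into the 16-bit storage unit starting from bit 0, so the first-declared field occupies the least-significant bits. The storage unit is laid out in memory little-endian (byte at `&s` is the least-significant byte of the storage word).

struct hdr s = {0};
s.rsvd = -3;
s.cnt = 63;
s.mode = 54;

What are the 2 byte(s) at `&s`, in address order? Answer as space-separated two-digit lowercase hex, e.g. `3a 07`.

fd 6d

rsvd:3 = -3 → 0x5 << 0 → word 0x0005
cnt:6 = 63 → 0x3f << 3 → word 0x01fd
mode:7 = 54 → 0x36 << 9 → word 0x6dfd
word = 0x6dfd → little-endian bytes:
  [0]=0xfd  [1]=0x6d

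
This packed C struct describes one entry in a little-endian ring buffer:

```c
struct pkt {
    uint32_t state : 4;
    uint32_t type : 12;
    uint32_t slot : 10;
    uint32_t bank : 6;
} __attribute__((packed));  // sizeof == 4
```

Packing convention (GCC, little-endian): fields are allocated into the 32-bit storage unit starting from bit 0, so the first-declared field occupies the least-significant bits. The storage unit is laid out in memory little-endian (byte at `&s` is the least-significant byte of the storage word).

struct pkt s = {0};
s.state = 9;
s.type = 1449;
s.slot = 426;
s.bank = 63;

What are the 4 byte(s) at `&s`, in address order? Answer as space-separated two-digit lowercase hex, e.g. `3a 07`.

state:4 = 9 → 0x9 << 0 → word 0x00000009
type:12 = 1449 → 0x5a9 << 4 → word 0x00005a99
slot:10 = 426 → 0x1aa << 16 → word 0x01aa5a99
bank:6 = 63 → 0x3f << 26 → word 0xfdaa5a99
word = 0xfdaa5a99 → little-endian bytes:
  [0]=0x99  [1]=0x5a  [2]=0xaa  [3]=0xfd

99 5a aa fd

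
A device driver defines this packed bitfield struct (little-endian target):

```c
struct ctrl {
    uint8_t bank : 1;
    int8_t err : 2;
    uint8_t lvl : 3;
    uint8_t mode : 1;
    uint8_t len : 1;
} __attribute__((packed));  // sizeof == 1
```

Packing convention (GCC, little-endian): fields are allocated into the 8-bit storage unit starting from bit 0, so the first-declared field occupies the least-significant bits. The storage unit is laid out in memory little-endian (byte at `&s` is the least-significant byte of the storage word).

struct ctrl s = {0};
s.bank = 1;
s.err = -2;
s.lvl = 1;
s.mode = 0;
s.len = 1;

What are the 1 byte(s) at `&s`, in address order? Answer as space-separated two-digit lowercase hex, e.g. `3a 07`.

8d

bank:1 = 1 → 0x1 << 0 → word 0x01
err:2 = -2 → 0x2 << 1 → word 0x05
lvl:3 = 1 → 0x1 << 3 → word 0x0d
mode:1 = 0 → 0x0 << 6 → word 0x0d
len:1 = 1 → 0x1 << 7 → word 0x8d
word = 0x8d → little-endian bytes:
  [0]=0x8d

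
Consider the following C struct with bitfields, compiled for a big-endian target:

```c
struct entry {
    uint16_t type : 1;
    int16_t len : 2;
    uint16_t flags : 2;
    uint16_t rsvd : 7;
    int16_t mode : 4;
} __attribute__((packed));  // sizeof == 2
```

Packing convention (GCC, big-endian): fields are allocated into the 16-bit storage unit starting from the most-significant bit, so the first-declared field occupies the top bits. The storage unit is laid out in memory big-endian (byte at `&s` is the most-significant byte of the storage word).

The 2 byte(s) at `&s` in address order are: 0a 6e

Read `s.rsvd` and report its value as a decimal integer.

[0]=0x0a [1]=0x6e (big-endian) → word 0x0a6e
type:1 @ bit 15 → (0x0a6e>>15)&0x1 = 0x0
len:2 @ bit 13 → (0x0a6e>>13)&0x3 = 0x0
flags:2 @ bit 11 → (0x0a6e>>11)&0x3 = 0x1
rsvd:7 @ bit 4 → (0x0a6e>>4)&0x7f = 0x26  ←
mode:4 @ bit 0 → (0x0a6e>>0)&0xf = 0xe

38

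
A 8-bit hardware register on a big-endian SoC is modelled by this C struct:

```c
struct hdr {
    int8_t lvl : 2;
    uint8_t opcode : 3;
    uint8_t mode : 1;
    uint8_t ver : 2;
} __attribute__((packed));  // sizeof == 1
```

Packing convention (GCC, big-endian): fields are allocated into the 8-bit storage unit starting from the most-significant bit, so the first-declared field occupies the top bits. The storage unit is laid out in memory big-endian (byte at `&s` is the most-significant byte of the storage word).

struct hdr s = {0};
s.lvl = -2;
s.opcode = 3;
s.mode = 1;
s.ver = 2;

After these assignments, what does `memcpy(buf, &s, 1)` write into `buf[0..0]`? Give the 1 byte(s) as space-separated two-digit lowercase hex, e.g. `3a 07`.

lvl (2b) val=-2 bits=0x2 at bit 6: 0x80
opcode (3b) val=3 bits=0x3 at bit 3: 0x98
mode (1b) val=1 bits=0x1 at bit 2: 0x9c
ver (2b) val=2 bits=0x2 at bit 0: 0x9e
word = 0x9e → big-endian bytes:
  [0]=0x9e

9e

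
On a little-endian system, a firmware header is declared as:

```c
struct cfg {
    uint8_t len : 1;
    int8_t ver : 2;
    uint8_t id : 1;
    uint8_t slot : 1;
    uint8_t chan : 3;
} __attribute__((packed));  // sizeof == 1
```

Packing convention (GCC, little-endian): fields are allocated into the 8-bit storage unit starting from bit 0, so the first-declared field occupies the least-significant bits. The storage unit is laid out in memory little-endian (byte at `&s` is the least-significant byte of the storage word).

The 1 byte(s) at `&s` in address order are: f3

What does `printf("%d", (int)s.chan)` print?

[0]=0xf3 (little-endian) → word 0xf3
len [0+:1] = (word>>0) & 0x1 = 1
ver [1+:2] = (word>>1) & 0x3 = 1
id [3+:1] = (word>>3) & 0x1 = 0
slot [4+:1] = (word>>4) & 0x1 = 1
chan [5+:3] = (word>>5) & 0x7 = 7  ←

7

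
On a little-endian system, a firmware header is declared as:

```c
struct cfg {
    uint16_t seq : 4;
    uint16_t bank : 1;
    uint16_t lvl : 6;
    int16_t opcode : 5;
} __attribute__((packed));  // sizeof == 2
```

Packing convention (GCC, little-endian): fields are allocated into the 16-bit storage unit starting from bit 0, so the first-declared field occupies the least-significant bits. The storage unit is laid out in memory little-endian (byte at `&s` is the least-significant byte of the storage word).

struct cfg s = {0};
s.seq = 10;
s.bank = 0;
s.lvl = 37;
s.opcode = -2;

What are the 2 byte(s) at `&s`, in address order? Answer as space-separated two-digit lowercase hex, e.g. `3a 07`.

[0+:4] seq=10 & 0xf = 0xa; word=0x000a
[4+:1] bank=0 & 0x1 = 0x0; word=0x000a
[5+:6] lvl=37 & 0x3f = 0x25; word=0x04aa
[11+:5] opcode=-2 & 0x1f = 0x1e; word=0xf4aa
word = 0xf4aa → little-endian bytes:
  [0]=0xaa  [1]=0xf4

aa f4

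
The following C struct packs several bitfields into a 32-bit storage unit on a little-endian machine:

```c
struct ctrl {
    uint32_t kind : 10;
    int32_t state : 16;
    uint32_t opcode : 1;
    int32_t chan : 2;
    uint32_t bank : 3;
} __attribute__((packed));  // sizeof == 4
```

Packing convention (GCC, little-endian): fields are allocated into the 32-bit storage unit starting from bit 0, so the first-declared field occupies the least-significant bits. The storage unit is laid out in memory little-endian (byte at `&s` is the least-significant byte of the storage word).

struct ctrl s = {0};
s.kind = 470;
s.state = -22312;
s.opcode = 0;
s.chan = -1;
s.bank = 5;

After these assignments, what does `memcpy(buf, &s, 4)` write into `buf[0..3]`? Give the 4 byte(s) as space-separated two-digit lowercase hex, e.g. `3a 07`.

d6 61 a3 ba

kind:10 = 470 → 0x1d6 << 0 → word 0x000001d6
state:16 = -22312 → 0xa8d8 << 10 → word 0x02a361d6
opcode:1 = 0 → 0x0 << 26 → word 0x02a361d6
chan:2 = -1 → 0x3 << 27 → word 0x1aa361d6
bank:3 = 5 → 0x5 << 29 → word 0xbaa361d6
word = 0xbaa361d6 → little-endian bytes:
  [0]=0xd6  [1]=0x61  [2]=0xa3  [3]=0xba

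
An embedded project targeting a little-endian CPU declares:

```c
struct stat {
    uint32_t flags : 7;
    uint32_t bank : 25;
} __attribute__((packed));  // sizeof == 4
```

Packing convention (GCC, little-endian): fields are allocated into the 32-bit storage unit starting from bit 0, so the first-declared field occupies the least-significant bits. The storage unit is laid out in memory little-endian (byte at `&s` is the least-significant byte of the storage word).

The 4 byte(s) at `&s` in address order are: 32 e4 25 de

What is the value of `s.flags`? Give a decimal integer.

50

[0]=0x32 [1]=0xe4 [2]=0x25 [3]=0xde (little-endian) → word 0xde25e432
flags:7 @ bit 0 → (0xde25e432>>0)&0x7f = 0x32  ←
bank:25 @ bit 7 → (0xde25e432>>7)&0x1ffffff = 0x1bc4bc8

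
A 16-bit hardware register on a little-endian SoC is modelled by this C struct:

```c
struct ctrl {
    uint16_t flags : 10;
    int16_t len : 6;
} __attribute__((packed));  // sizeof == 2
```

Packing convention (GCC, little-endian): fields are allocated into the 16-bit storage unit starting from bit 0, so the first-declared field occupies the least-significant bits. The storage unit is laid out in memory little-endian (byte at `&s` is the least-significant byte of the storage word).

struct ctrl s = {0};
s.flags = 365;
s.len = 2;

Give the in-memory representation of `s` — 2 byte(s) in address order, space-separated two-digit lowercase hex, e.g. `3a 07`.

flags:10 = 365 → 0x16d << 0 → word 0x016d
len:6 = 2 → 0x2 << 10 → word 0x096d
word = 0x096d → little-endian bytes:
  [0]=0x6d  [1]=0x09

6d 09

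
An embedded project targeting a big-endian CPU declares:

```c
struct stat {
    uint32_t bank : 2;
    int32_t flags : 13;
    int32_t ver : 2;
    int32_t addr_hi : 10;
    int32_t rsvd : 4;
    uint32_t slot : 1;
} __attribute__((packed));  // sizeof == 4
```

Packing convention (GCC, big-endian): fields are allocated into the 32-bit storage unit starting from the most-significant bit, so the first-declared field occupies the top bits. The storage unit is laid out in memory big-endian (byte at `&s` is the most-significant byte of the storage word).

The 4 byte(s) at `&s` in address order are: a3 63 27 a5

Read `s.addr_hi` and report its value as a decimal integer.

[0]=0xa3 [1]=0x63 [2]=0x27 [3]=0xa5 (big-endian) → word 0xa36327a5
bank [30+:2] = (word>>30) & 0x3 = 2
flags [17+:13] = (word>>17) & 0x1fff = 4529
ver [15+:2] = (word>>15) & 0x3 = 2
addr_hi [5+:10] = (word>>5) & 0x3ff = 317  ←
rsvd [1+:4] = (word>>1) & 0xf = 2
slot [0+:1] = (word>>0) & 0x1 = 1
addr_hi signed 10b, MSB=0: value = 317

317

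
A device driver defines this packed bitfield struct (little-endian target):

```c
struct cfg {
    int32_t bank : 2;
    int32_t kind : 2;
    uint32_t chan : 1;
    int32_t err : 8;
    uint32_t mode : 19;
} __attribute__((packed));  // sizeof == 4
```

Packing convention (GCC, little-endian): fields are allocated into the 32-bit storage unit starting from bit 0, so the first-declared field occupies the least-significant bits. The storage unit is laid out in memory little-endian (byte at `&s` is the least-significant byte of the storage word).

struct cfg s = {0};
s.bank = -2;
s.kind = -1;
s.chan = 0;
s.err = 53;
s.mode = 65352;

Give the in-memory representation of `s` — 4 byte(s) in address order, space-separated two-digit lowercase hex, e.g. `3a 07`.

ae 06 e9 1f

bank (2b) val=-2 bits=0x2 at bit 0: 0x00000002
kind (2b) val=-1 bits=0x3 at bit 2: 0x0000000e
chan (1b) val=0 bits=0x0 at bit 4: 0x0000000e
err (8b) val=53 bits=0x35 at bit 5: 0x000006ae
mode (19b) val=65352 bits=0xff48 at bit 13: 0x1fe906ae
word = 0x1fe906ae → little-endian bytes:
  [0]=0xae  [1]=0x06  [2]=0xe9  [3]=0x1f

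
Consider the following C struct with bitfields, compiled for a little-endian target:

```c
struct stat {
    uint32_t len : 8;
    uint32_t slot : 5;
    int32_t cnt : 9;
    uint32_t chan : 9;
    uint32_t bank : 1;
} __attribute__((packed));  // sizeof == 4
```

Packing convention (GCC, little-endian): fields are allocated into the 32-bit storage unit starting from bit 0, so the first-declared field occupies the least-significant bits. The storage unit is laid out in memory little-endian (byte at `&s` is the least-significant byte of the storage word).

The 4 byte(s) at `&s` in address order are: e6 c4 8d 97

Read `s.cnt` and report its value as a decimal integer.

[0]=0xe6 [1]=0xc4 [2]=0x8d [3]=0x97 (little-endian) → word 0x978dc4e6
len [0+:8] = (word>>0) & 0xff = 230
slot [8+:5] = (word>>8) & 0x1f = 4
cnt [13+:9] = (word>>13) & 0x1ff = 110  ←
chan [22+:9] = (word>>22) & 0x1ff = 94
bank [31+:1] = (word>>31) & 0x1 = 1
cnt signed 9b, MSB=0: value = 110

110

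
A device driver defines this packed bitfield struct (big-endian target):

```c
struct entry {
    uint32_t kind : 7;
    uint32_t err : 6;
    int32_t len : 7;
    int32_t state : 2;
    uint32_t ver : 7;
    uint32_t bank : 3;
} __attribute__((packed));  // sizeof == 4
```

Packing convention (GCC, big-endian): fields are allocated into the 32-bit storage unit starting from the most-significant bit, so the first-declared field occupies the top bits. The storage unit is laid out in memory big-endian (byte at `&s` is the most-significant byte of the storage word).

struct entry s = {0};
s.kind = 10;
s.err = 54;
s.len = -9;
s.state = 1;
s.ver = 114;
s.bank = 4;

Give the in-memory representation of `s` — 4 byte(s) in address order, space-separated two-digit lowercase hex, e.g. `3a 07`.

15 b7 77 94

kind (7b) val=10 bits=0xa at bit 25: 0x14000000
err (6b) val=54 bits=0x36 at bit 19: 0x15b00000
len (7b) val=-9 bits=0x77 at bit 12: 0x15b77000
state (2b) val=1 bits=0x1 at bit 10: 0x15b77400
ver (7b) val=114 bits=0x72 at bit 3: 0x15b77790
bank (3b) val=4 bits=0x4 at bit 0: 0x15b77794
word = 0x15b77794 → big-endian bytes:
  [0]=0x15  [1]=0xb7  [2]=0x77  [3]=0x94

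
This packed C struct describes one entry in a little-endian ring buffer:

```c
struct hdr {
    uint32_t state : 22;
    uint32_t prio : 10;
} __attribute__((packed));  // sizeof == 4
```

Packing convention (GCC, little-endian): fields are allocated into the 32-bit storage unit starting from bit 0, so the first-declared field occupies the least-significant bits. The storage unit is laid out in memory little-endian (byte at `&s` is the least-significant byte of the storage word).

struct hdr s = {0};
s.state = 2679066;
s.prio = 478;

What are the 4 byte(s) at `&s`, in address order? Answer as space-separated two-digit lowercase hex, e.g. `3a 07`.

[0+:22] state=2679066 & 0x3fffff = 0x28e11a; word=0x0028e11a
[22+:10] prio=478 & 0x3ff = 0x1de; word=0x77a8e11a
word = 0x77a8e11a → little-endian bytes:
  [0]=0x1a  [1]=0xe1  [2]=0xa8  [3]=0x77

1a e1 a8 77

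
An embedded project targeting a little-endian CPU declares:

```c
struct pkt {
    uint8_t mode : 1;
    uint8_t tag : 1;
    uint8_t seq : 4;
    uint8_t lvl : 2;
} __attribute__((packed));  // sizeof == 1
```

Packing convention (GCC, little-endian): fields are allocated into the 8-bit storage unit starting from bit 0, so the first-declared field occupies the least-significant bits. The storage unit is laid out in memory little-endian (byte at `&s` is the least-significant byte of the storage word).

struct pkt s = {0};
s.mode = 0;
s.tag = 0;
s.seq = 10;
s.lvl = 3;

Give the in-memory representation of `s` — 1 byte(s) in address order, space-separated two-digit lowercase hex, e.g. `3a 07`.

e8

[0+:1] mode=0 & 0x1 = 0x0; word=0x00
[1+:1] tag=0 & 0x1 = 0x0; word=0x00
[2+:4] seq=10 & 0xf = 0xa; word=0x28
[6+:2] lvl=3 & 0x3 = 0x3; word=0xe8
word = 0xe8 → little-endian bytes:
  [0]=0xe8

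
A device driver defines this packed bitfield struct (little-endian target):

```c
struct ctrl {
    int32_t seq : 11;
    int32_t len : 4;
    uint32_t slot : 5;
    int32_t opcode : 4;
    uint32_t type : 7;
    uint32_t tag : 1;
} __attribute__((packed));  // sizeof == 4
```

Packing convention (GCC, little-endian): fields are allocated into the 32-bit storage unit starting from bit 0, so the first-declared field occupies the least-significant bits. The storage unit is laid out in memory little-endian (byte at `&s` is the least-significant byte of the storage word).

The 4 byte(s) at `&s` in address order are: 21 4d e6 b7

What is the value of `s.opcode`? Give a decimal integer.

-2

[0]=0x21 [1]=0x4d [2]=0xe6 [3]=0xb7 (little-endian) → word 0xb7e64d21
seq [0+:11] = (word>>0) & 0x7ff = 1313
len [11+:4] = (word>>11) & 0xf = 9
slot [15+:5] = (word>>15) & 0x1f = 12
opcode [20+:4] = (word>>20) & 0xf = 14  ←
type [24+:7] = (word>>24) & 0x7f = 55
tag [31+:1] = (word>>31) & 0x1 = 1
opcode signed 4b, MSB=1: 14 - 16 = -2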